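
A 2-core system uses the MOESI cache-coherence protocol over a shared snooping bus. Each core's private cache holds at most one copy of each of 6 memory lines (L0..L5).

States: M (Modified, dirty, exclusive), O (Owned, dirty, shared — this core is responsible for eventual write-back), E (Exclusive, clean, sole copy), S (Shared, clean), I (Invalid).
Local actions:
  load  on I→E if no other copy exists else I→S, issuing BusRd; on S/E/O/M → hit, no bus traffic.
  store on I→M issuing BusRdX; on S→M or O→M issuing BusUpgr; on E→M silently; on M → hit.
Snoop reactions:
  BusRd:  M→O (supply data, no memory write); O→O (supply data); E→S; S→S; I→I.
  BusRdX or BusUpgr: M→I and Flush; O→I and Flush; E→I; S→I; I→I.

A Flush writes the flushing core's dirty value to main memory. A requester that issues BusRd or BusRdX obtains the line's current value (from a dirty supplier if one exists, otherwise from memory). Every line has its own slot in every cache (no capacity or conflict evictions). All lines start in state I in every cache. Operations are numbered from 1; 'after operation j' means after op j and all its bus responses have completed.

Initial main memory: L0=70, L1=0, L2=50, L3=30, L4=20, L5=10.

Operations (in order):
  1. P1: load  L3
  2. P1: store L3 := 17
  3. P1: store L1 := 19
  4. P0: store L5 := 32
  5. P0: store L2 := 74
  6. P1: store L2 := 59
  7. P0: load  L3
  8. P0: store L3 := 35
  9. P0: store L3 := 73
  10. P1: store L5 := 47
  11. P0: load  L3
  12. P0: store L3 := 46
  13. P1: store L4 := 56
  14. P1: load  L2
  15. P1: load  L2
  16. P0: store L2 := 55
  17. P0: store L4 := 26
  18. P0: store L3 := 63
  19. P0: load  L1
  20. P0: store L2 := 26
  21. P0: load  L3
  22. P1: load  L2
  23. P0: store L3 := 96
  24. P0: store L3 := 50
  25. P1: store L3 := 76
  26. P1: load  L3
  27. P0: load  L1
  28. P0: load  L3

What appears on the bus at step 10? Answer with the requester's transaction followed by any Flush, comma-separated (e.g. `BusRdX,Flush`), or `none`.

bus = BusRdX,Flush

step 1: P1: load  L3  ⟶  IE  (L3)  txn=BusRd  M[L3]=30
step 2: P1: store L3 := 17  ⟶  IM  (L3)  txn=∅  M[L3]=30
step 3: P1: store L1 := 19  ⟶  IM  (L1)  txn=BusRdX  M[L1]=0
step 4: P0: store L5 := 32  ⟶  MI  (L5)  txn=BusRdX  M[L5]=10
step 5: P0: store L2 := 74  ⟶  MI  (L2)  txn=BusRdX  M[L2]=50
step 6: P1: store L2 := 59  ⟶  IM  (L2)  txn=BusRdX+Flush  M[L2]=74
step 7: P0: load  L3  ⟶  SO  (L3)  txn=BusRd  M[L3]=30
step 8: P0: store L3 := 35  ⟶  MI  (L3)  txn=BusUpgr+Flush  M[L3]=17
step 9: P0: store L3 := 73  ⟶  MI  (L3)  txn=∅  M[L3]=17
step 10: P1: store L5 := 47  ⟶  IM  (L5)  txn=BusRdX+Flush  M[L5]=32
step 11: P0: load  L3  ⟶  MI  (L3)  txn=∅  M[L3]=17
step 12: P0: store L3 := 46  ⟶  MI  (L3)  txn=∅  M[L3]=17
step 13: P1: store L4 := 56  ⟶  IM  (L4)  txn=BusRdX  M[L4]=20
step 14: P1: load  L2  ⟶  IM  (L2)  txn=∅  M[L2]=74
step 15: P1: load  L2  ⟶  IM  (L2)  txn=∅  M[L2]=74
step 16: P0: store L2 := 55  ⟶  MI  (L2)  txn=BusRdX+Flush  M[L2]=59
step 17: P0: store L4 := 26  ⟶  MI  (L4)  txn=BusRdX+Flush  M[L4]=56
step 18: P0: store L3 := 63  ⟶  MI  (L3)  txn=∅  M[L3]=17
step 19: P0: load  L1  ⟶  SO  (L1)  txn=BusRd  M[L1]=0
step 20: P0: store L2 := 26  ⟶  MI  (L2)  txn=∅  M[L2]=59
step 21: P0: load  L3  ⟶  MI  (L3)  txn=∅  M[L3]=17
step 22: P1: load  L2  ⟶  OS  (L2)  txn=BusRd  M[L2]=59
step 23: P0: store L3 := 96  ⟶  MI  (L3)  txn=∅  M[L3]=17
step 24: P0: store L3 := 50  ⟶  MI  (L3)  txn=∅  M[L3]=17
step 25: P1: store L3 := 76  ⟶  IM  (L3)  txn=BusRdX+Flush  M[L3]=50
step 26: P1: load  L3  ⟶  IM  (L3)  txn=∅  M[L3]=50
step 27: P0: load  L1  ⟶  SO  (L1)  txn=∅  M[L1]=0
step 28: P0: load  L3  ⟶  SO  (L3)  txn=BusRd  M[L3]=50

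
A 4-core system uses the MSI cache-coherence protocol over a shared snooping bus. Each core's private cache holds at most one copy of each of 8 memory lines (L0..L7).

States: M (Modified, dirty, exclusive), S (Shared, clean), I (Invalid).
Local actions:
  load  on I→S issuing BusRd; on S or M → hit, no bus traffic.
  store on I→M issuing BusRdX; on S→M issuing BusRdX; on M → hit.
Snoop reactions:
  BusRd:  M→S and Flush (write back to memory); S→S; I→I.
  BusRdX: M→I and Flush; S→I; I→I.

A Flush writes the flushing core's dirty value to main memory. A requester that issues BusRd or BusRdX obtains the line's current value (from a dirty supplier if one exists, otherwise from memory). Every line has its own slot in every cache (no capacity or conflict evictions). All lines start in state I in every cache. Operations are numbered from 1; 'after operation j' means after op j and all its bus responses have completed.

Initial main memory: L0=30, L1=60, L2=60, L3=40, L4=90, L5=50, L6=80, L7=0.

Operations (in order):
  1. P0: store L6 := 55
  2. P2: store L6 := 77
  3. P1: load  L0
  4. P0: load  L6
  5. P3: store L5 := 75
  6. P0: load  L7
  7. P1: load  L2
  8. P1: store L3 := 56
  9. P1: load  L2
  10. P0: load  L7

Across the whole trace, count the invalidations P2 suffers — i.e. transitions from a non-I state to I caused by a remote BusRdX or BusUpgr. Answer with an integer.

  op1 P0: store L6 := 55 → M/I/I/I on L6; bus BusRdX; mem=80
  op2 P2: store L6 := 77 → I/I/M/I on L6; bus BusRdX Flush; mem=55
  op3 P1: load  L0 → I/S/I/I on L0; bus BusRd; mem=30
  op4 P0: load  L6 → S/I/S/I on L6; bus BusRd Flush; mem=77
  op5 P3: store L5 := 75 → I/I/I/M on L5; bus BusRdX; mem=50
  op6 P0: load  L7 → S/I/I/I on L7; bus BusRd; mem=0
  op7 P1: load  L2 → I/S/I/I on L2; bus BusRd; mem=60
  op8 P1: store L3 := 56 → I/M/I/I on L3; bus BusRdX; mem=40
  op9 P1: load  L2 → I/S/I/I on L2; bus (none); mem=60
  op10 P0: load  L7 → S/I/I/I on L7; bus (none); mem=0

invalidations = 0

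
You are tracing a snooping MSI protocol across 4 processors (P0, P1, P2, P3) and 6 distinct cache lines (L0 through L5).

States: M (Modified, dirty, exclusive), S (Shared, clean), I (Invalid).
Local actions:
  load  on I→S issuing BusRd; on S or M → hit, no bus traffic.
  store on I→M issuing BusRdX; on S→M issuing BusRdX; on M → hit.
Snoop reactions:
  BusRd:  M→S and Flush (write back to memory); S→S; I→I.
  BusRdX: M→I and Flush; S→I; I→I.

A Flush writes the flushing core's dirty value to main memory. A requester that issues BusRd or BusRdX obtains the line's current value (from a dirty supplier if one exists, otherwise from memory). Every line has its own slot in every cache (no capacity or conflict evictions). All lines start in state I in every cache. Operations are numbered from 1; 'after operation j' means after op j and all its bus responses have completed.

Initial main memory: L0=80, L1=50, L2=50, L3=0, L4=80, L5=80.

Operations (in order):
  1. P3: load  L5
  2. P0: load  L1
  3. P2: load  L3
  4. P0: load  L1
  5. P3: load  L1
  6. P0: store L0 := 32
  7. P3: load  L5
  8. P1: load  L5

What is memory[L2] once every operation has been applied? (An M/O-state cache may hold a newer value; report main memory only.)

1. P3: load  L5  bus=[BusRd]  L5: P0=I P1=I P2=I P3=S  mem[L5]=80
2. P0: load  L1  bus=[BusRd]  L1: P0=S P1=I P2=I P3=I  mem[L1]=50
3. P2: load  L3  bus=[BusRd]  L3: P0=I P1=I P2=S P3=I  mem[L3]=0
4. P0: load  L1  bus=[-]  L1: P0=S P1=I P2=I P3=I  mem[L1]=50
5. P3: load  L1  bus=[BusRd]  L1: P0=S P1=I P2=I P3=S  mem[L1]=50
6. P0: store L0 := 32  bus=[BusRdX]  L0: P0=M P1=I P2=I P3=I  mem[L0]=80
7. P3: load  L5  bus=[-]  L5: P0=I P1=I P2=I P3=S  mem[L5]=80
8. P1: load  L5  bus=[BusRd]  L5: P0=I P1=S P2=I P3=S  mem[L5]=80

memory[L2] = 50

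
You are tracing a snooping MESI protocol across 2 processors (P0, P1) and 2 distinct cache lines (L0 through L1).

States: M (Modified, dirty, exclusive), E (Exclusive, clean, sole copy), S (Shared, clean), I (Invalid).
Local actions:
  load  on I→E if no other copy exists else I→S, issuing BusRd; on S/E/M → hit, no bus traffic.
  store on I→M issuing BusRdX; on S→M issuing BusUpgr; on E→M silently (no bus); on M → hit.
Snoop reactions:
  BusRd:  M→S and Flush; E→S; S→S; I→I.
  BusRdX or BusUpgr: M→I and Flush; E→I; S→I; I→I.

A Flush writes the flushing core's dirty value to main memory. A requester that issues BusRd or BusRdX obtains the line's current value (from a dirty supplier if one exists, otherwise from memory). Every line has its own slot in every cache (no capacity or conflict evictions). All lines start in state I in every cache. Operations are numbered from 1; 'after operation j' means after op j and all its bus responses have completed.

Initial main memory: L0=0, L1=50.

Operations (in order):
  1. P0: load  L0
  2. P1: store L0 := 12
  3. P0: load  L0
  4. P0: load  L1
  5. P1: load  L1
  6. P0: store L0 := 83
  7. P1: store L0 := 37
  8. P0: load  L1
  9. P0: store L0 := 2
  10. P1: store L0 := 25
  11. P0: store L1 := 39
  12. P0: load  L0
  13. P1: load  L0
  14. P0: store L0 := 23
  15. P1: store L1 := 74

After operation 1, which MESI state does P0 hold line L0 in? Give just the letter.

state = E

[1] P0: load  L0 | P0:E(0), P1:I | bus: BusRd
[2] P1: store L0 := 12 | P0:I, P1:M(12) | bus: BusRdX
[3] P0: load  L0 | P0:S(12), P1:S(12) | bus: BusRd,Flush
[4] P0: load  L1 | P0:E(50), P1:I | bus: BusRd
[5] P1: load  L1 | P0:S(50), P1:S(50) | bus: BusRd
[6] P0: store L0 := 83 | P0:M(83), P1:I | bus: BusUpgr
[7] P1: store L0 := 37 | P0:I, P1:M(37) | bus: BusRdX,Flush
[8] P0: load  L1 | P0:S(50), P1:S(50) | bus: none
[9] P0: store L0 := 2 | P0:M(2), P1:I | bus: BusRdX,Flush
[10] P1: store L0 := 25 | P0:I, P1:M(25) | bus: BusRdX,Flush
[11] P0: store L1 := 39 | P0:M(39), P1:I | bus: BusUpgr
[12] P0: load  L0 | P0:S(25), P1:S(25) | bus: BusRd,Flush
[13] P1: load  L0 | P0:S(25), P1:S(25) | bus: none
[14] P0: store L0 := 23 | P0:M(23), P1:I | bus: BusUpgr
[15] P1: store L1 := 74 | P0:I, P1:M(74) | bus: BusRdX,Flush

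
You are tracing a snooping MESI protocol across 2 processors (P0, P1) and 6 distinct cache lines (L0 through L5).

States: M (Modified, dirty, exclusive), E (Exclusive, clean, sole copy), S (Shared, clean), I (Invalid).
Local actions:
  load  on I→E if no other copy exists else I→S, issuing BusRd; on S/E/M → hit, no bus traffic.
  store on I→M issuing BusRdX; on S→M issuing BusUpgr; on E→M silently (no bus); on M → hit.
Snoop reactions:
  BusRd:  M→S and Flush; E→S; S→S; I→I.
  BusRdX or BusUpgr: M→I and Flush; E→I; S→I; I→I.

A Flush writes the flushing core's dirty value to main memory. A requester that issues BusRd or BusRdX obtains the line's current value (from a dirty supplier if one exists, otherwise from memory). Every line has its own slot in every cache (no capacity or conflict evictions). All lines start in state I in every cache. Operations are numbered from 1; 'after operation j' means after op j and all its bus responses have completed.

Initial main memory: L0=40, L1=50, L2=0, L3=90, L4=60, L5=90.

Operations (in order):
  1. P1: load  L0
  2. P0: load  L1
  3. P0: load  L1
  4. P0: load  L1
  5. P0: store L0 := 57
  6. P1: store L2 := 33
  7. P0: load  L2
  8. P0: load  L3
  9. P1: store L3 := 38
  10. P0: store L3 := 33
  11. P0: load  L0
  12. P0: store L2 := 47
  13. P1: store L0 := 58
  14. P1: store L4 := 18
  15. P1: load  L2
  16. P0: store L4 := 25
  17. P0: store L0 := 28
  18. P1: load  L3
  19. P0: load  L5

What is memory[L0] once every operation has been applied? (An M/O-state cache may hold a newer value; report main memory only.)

1. P1: load  L0  bus=[BusRd]  L0: P0=I P1=E  mem[L0]=40
2. P0: load  L1  bus=[BusRd]  L1: P0=E P1=I  mem[L1]=50
3. P0: load  L1  bus=[-]  L1: P0=E P1=I  mem[L1]=50
4. P0: load  L1  bus=[-]  L1: P0=E P1=I  mem[L1]=50
5. P0: store L0 := 57  bus=[BusRdX]  L0: P0=M P1=I  mem[L0]=40
6. P1: store L2 := 33  bus=[BusRdX]  L2: P0=I P1=M  mem[L2]=0
7. P0: load  L2  bus=[BusRd,Flush]  L2: P0=S P1=S  mem[L2]=33
8. P0: load  L3  bus=[BusRd]  L3: P0=E P1=I  mem[L3]=90
9. P1: store L3 := 38  bus=[BusRdX]  L3: P0=I P1=M  mem[L3]=90
10. P0: store L3 := 33  bus=[BusRdX,Flush]  L3: P0=M P1=I  mem[L3]=38
11. P0: load  L0  bus=[-]  L0: P0=M P1=I  mem[L0]=40
12. P0: store L2 := 47  bus=[BusUpgr]  L2: P0=M P1=I  mem[L2]=33
13. P1: store L0 := 58  bus=[BusRdX,Flush]  L0: P0=I P1=M  mem[L0]=57
14. P1: store L4 := 18  bus=[BusRdX]  L4: P0=I P1=M  mem[L4]=60
15. P1: load  L2  bus=[BusRd,Flush]  L2: P0=S P1=S  mem[L2]=47
16. P0: store L4 := 25  bus=[BusRdX,Flush]  L4: P0=M P1=I  mem[L4]=18
17. P0: store L0 := 28  bus=[BusRdX,Flush]  L0: P0=M P1=I  mem[L0]=58
18. P1: load  L3  bus=[BusRd,Flush]  L3: P0=S P1=S  mem[L3]=33
19. P0: load  L5  bus=[BusRd]  L5: P0=E P1=I  mem[L5]=90

memory[L0] = 58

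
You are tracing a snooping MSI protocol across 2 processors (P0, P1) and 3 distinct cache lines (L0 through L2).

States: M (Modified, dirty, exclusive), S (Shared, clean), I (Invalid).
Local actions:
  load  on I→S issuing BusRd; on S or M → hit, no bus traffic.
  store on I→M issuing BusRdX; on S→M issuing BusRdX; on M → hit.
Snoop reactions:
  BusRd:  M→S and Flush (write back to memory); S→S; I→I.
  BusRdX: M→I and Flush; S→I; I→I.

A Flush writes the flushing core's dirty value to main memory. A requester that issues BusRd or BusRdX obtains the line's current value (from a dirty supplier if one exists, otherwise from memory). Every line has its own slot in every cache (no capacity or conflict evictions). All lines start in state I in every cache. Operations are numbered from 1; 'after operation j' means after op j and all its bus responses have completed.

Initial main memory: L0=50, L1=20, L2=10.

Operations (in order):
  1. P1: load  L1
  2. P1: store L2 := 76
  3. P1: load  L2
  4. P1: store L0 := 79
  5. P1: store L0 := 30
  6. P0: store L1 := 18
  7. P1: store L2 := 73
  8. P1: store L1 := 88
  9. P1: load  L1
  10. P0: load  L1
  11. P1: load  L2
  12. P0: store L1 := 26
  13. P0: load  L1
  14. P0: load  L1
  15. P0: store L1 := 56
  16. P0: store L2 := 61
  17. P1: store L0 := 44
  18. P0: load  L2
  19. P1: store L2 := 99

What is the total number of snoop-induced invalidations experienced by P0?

invalidations = 2

[1] P1: load  L1 | P0:I, P1:S(20) | bus: BusRd
[2] P1: store L2 := 76 | P0:I, P1:M(76) | bus: BusRdX
[3] P1: load  L2 | P0:I, P1:M(76) | bus: none
[4] P1: store L0 := 79 | P0:I, P1:M(79) | bus: BusRdX
[5] P1: store L0 := 30 | P0:I, P1:M(30) | bus: none
[6] P0: store L1 := 18 | P0:M(18), P1:I | bus: BusRdX
[7] P1: store L2 := 73 | P0:I, P1:M(73) | bus: none
[8] P1: store L1 := 88 | P0:I, P1:M(88) | bus: BusRdX,Flush
[9] P1: load  L1 | P0:I, P1:M(88) | bus: none
[10] P0: load  L1 | P0:S(88), P1:S(88) | bus: BusRd,Flush
[11] P1: load  L2 | P0:I, P1:M(73) | bus: none
[12] P0: store L1 := 26 | P0:M(26), P1:I | bus: BusRdX
[13] P0: load  L1 | P0:M(26), P1:I | bus: none
[14] P0: load  L1 | P0:M(26), P1:I | bus: none
[15] P0: store L1 := 56 | P0:M(56), P1:I | bus: none
[16] P0: store L2 := 61 | P0:M(61), P1:I | bus: BusRdX,Flush
[17] P1: store L0 := 44 | P0:I, P1:M(44) | bus: none
[18] P0: load  L2 | P0:M(61), P1:I | bus: none
[19] P1: store L2 := 99 | P0:I, P1:M(99) | bus: BusRdX,Flush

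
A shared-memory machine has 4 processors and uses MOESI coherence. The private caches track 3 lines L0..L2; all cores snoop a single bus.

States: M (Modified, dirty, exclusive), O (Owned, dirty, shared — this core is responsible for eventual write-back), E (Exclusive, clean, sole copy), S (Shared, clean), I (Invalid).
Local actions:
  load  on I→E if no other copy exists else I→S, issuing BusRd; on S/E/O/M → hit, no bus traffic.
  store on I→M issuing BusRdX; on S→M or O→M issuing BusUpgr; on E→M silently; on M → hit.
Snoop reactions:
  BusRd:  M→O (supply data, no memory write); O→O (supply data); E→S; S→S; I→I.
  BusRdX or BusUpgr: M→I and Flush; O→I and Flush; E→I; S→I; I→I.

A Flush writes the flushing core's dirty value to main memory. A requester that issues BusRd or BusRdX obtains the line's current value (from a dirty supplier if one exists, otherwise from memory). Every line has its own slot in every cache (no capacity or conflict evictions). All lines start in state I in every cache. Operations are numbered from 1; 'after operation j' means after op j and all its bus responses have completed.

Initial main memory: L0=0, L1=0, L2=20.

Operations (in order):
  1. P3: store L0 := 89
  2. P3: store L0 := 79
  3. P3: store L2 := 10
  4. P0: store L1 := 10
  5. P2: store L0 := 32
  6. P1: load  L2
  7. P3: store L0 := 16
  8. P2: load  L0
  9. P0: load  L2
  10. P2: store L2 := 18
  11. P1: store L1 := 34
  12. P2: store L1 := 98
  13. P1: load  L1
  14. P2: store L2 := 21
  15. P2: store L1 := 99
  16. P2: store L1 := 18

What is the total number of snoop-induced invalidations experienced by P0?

step 1: P3: store L0 := 89  ⟶  IIIM  (L0)  txn=BusRdX  M[L0]=0
step 2: P3: store L0 := 79  ⟶  IIIM  (L0)  txn=∅  M[L0]=0
step 3: P3: store L2 := 10  ⟶  IIIM  (L2)  txn=BusRdX  M[L2]=20
step 4: P0: store L1 := 10  ⟶  MIII  (L1)  txn=BusRdX  M[L1]=0
step 5: P2: store L0 := 32  ⟶  IIMI  (L0)  txn=BusRdX+Flush  M[L0]=79
step 6: P1: load  L2  ⟶  ISIO  (L2)  txn=BusRd  M[L2]=20
step 7: P3: store L0 := 16  ⟶  IIIM  (L0)  txn=BusRdX+Flush  M[L0]=32
step 8: P2: load  L0  ⟶  IISO  (L0)  txn=BusRd  M[L0]=32
step 9: P0: load  L2  ⟶  SSIO  (L2)  txn=BusRd  M[L2]=20
step 10: P2: store L2 := 18  ⟶  IIMI  (L2)  txn=BusRdX+Flush  M[L2]=10
step 11: P1: store L1 := 34  ⟶  IMII  (L1)  txn=BusRdX+Flush  M[L1]=10
step 12: P2: store L1 := 98  ⟶  IIMI  (L1)  txn=BusRdX+Flush  M[L1]=34
step 13: P1: load  L1  ⟶  ISOI  (L1)  txn=BusRd  M[L1]=34
step 14: P2: store L2 := 21  ⟶  IIMI  (L2)  txn=∅  M[L2]=10
step 15: P2: store L1 := 99  ⟶  IIMI  (L1)  txn=BusUpgr  M[L1]=34
step 16: P2: store L1 := 18  ⟶  IIMI  (L1)  txn=∅  M[L1]=34

invalidations = 2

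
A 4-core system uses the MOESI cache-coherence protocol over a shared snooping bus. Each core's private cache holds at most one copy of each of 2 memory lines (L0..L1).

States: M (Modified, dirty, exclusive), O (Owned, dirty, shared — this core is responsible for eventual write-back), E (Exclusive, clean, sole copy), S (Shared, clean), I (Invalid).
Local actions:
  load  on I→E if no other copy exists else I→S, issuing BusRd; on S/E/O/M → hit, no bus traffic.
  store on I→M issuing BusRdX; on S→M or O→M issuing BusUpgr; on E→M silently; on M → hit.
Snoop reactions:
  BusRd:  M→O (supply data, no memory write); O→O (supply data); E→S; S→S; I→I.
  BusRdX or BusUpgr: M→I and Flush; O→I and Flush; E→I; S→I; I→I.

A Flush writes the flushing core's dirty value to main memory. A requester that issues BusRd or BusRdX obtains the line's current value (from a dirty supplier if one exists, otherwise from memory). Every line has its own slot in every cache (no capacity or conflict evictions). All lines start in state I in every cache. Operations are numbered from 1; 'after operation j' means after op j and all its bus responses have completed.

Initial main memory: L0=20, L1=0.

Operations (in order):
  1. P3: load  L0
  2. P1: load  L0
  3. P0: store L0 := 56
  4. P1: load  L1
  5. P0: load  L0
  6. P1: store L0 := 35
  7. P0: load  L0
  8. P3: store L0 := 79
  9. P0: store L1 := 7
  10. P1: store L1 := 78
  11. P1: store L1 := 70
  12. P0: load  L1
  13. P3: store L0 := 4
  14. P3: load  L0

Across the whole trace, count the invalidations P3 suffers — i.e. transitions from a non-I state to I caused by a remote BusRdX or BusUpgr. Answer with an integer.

step 1: P3: load  L0  ⟶  IIIE  (L0)  txn=BusRd  M[L0]=20
step 2: P1: load  L0  ⟶  ISIS  (L0)  txn=BusRd  M[L0]=20
step 3: P0: store L0 := 56  ⟶  MIII  (L0)  txn=BusRdX  M[L0]=20
step 4: P1: load  L1  ⟶  IEII  (L1)  txn=BusRd  M[L1]=0
step 5: P0: load  L0  ⟶  MIII  (L0)  txn=∅  M[L0]=20
step 6: P1: store L0 := 35  ⟶  IMII  (L0)  txn=BusRdX+Flush  M[L0]=56
step 7: P0: load  L0  ⟶  SOII  (L0)  txn=BusRd  M[L0]=56
step 8: P3: store L0 := 79  ⟶  IIIM  (L0)  txn=BusRdX+Flush  M[L0]=35
step 9: P0: store L1 := 7  ⟶  MIII  (L1)  txn=BusRdX  M[L1]=0
step 10: P1: store L1 := 78  ⟶  IMII  (L1)  txn=BusRdX+Flush  M[L1]=7
step 11: P1: store L1 := 70  ⟶  IMII  (L1)  txn=∅  M[L1]=7
step 12: P0: load  L1  ⟶  SOII  (L1)  txn=BusRd  M[L1]=7
step 13: P3: store L0 := 4  ⟶  IIIM  (L0)  txn=∅  M[L0]=35
step 14: P3: load  L0  ⟶  IIIM  (L0)  txn=∅  M[L0]=35

invalidations = 1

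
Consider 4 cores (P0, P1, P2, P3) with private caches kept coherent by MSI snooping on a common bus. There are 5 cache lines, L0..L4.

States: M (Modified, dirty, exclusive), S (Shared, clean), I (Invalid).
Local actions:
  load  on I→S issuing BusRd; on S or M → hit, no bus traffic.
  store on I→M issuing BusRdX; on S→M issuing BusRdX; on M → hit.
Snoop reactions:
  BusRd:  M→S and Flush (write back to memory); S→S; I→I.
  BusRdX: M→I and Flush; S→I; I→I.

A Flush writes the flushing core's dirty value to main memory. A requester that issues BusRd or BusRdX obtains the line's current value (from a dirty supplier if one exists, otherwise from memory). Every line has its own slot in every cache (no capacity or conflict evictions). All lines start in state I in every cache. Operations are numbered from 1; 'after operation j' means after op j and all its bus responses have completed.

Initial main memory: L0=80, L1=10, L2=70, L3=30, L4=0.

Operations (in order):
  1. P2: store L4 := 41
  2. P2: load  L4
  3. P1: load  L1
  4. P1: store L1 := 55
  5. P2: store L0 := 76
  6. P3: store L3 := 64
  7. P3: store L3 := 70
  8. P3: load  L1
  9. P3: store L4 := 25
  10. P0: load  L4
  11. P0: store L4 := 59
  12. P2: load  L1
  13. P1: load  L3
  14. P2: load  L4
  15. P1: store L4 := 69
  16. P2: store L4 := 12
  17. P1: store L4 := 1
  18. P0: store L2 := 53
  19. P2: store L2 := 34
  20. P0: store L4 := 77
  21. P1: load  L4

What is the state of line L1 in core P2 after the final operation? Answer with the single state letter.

  op1 P2: store L4 := 41 → I/I/M/I on L4; bus BusRdX; mem=0
  op2 P2: load  L4 → I/I/M/I on L4; bus (none); mem=0
  op3 P1: load  L1 → I/S/I/I on L1; bus BusRd; mem=10
  op4 P1: store L1 := 55 → I/M/I/I on L1; bus BusRdX; mem=10
  op5 P2: store L0 := 76 → I/I/M/I on L0; bus BusRdX; mem=80
  op6 P3: store L3 := 64 → I/I/I/M on L3; bus BusRdX; mem=30
  op7 P3: store L3 := 70 → I/I/I/M on L3; bus (none); mem=30
  op8 P3: load  L1 → I/S/I/S on L1; bus BusRd Flush; mem=55
  op9 P3: store L4 := 25 → I/I/I/M on L4; bus BusRdX Flush; mem=41
  op10 P0: load  L4 → S/I/I/S on L4; bus BusRd Flush; mem=25
  op11 P0: store L4 := 59 → M/I/I/I on L4; bus BusRdX; mem=25
  op12 P2: load  L1 → I/S/S/S on L1; bus BusRd; mem=55
  op13 P1: load  L3 → I/S/I/S on L3; bus BusRd Flush; mem=70
  op14 P2: load  L4 → S/I/S/I on L4; bus BusRd Flush; mem=59
  op15 P1: store L4 := 69 → I/M/I/I on L4; bus BusRdX; mem=59
  op16 P2: store L4 := 12 → I/I/M/I on L4; bus BusRdX Flush; mem=69
  op17 P1: store L4 := 1 → I/M/I/I on L4; bus BusRdX Flush; mem=12
  op18 P0: store L2 := 53 → M/I/I/I on L2; bus BusRdX; mem=70
  op19 P2: store L2 := 34 → I/I/M/I on L2; bus BusRdX Flush; mem=53
  op20 P0: store L4 := 77 → M/I/I/I on L4; bus BusRdX Flush; mem=1
  op21 P1: load  L4 → S/S/I/I on L4; bus BusRd Flush; mem=77

state = S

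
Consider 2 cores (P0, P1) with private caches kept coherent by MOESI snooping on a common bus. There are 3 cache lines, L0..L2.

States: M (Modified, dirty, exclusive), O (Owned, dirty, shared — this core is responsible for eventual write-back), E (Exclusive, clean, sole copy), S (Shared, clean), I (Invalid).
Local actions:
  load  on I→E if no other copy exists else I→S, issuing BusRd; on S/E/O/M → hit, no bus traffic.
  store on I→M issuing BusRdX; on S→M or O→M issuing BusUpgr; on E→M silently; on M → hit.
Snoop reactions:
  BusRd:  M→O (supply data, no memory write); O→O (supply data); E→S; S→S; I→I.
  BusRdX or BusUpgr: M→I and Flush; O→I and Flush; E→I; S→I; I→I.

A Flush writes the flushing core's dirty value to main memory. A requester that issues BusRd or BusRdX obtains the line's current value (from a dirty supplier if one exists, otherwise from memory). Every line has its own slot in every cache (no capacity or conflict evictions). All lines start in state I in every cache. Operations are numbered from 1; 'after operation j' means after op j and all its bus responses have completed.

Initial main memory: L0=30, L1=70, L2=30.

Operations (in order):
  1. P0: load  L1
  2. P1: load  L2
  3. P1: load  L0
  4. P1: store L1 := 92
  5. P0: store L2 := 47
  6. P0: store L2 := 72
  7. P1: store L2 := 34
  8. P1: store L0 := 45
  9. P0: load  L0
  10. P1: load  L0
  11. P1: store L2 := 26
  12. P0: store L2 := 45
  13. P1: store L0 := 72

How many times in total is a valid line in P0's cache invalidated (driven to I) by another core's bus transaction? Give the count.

invalidations = 3

1. P0: load  L1  bus=[BusRd]  L1: P0=E P1=I  mem[L1]=70
2. P1: load  L2  bus=[BusRd]  L2: P0=I P1=E  mem[L2]=30
3. P1: load  L0  bus=[BusRd]  L0: P0=I P1=E  mem[L0]=30
4. P1: store L1 := 92  bus=[BusRdX]  L1: P0=I P1=M  mem[L1]=70
5. P0: store L2 := 47  bus=[BusRdX]  L2: P0=M P1=I  mem[L2]=30
6. P0: store L2 := 72  bus=[-]  L2: P0=M P1=I  mem[L2]=30
7. P1: store L2 := 34  bus=[BusRdX,Flush]  L2: P0=I P1=M  mem[L2]=72
8. P1: store L0 := 45  bus=[-]  L0: P0=I P1=M  mem[L0]=30
9. P0: load  L0  bus=[BusRd]  L0: P0=S P1=O  mem[L0]=30
10. P1: load  L0  bus=[-]  L0: P0=S P1=O  mem[L0]=30
11. P1: store L2 := 26  bus=[-]  L2: P0=I P1=M  mem[L2]=72
12. P0: store L2 := 45  bus=[BusRdX,Flush]  L2: P0=M P1=I  mem[L2]=26
13. P1: store L0 := 72  bus=[BusUpgr]  L0: P0=I P1=M  mem[L0]=30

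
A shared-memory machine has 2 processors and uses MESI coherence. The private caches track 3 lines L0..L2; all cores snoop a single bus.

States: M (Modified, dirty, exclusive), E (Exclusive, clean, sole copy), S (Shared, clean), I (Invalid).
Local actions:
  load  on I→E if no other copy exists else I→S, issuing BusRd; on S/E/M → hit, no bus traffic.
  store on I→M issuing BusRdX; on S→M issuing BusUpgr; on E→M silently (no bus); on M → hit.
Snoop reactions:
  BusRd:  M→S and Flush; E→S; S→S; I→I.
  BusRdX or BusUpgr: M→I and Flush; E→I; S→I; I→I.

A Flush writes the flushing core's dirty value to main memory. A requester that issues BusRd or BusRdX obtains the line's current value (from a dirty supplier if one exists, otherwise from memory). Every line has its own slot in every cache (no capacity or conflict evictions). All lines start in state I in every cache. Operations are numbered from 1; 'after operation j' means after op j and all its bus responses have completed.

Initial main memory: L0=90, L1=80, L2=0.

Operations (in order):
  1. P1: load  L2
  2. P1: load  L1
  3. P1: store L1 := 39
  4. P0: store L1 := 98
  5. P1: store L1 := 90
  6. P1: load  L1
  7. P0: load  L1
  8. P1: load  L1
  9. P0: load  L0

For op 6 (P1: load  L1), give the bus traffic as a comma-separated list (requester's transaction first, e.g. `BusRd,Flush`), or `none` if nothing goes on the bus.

[1] P1: load  L2 | P0:I, P1:E(0) | bus: BusRd
[2] P1: load  L1 | P0:I, P1:E(80) | bus: BusRd
[3] P1: store L1 := 39 | P0:I, P1:M(39) | bus: none
[4] P0: store L1 := 98 | P0:M(98), P1:I | bus: BusRdX,Flush
[5] P1: store L1 := 90 | P0:I, P1:M(90) | bus: BusRdX,Flush
[6] P1: load  L1 | P0:I, P1:M(90) | bus: none
[7] P0: load  L1 | P0:S(90), P1:S(90) | bus: BusRd,Flush
[8] P1: load  L1 | P0:S(90), P1:S(90) | bus: none
[9] P0: load  L0 | P0:E(90), P1:I | bus: BusRd

bus = none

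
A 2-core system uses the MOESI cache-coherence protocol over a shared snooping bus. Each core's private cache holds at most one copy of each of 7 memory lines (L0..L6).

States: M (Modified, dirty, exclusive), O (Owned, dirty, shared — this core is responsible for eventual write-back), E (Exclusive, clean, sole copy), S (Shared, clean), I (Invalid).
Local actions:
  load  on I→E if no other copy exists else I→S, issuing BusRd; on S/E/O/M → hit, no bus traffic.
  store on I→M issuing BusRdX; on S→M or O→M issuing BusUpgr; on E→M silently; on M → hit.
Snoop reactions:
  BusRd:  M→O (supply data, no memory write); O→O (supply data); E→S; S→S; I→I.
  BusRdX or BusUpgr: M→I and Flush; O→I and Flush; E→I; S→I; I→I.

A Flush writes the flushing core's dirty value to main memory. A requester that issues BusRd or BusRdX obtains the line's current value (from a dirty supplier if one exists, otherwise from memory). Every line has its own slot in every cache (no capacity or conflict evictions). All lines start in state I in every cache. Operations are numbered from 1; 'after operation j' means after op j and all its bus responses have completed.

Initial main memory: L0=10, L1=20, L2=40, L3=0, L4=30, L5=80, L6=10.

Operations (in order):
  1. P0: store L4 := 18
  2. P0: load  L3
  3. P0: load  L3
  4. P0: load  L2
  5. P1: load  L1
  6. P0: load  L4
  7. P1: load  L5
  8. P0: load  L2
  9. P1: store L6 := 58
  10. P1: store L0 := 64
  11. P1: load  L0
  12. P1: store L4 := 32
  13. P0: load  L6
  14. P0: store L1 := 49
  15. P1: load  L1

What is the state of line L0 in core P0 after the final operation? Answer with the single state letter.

1. P0: store L4 := 18  bus=[BusRdX]  L4: P0=M P1=I  mem[L4]=30
2. P0: load  L3  bus=[BusRd]  L3: P0=E P1=I  mem[L3]=0
3. P0: load  L3  bus=[-]  L3: P0=E P1=I  mem[L3]=0
4. P0: load  L2  bus=[BusRd]  L2: P0=E P1=I  mem[L2]=40
5. P1: load  L1  bus=[BusRd]  L1: P0=I P1=E  mem[L1]=20
6. P0: load  L4  bus=[-]  L4: P0=M P1=I  mem[L4]=30
7. P1: load  L5  bus=[BusRd]  L5: P0=I P1=E  mem[L5]=80
8. P0: load  L2  bus=[-]  L2: P0=E P1=I  mem[L2]=40
9. P1: store L6 := 58  bus=[BusRdX]  L6: P0=I P1=M  mem[L6]=10
10. P1: store L0 := 64  bus=[BusRdX]  L0: P0=I P1=M  mem[L0]=10
11. P1: load  L0  bus=[-]  L0: P0=I P1=M  mem[L0]=10
12. P1: store L4 := 32  bus=[BusRdX,Flush]  L4: P0=I P1=M  mem[L4]=18
13. P0: load  L6  bus=[BusRd]  L6: P0=S P1=O  mem[L6]=10
14. P0: store L1 := 49  bus=[BusRdX]  L1: P0=M P1=I  mem[L1]=20
15. P1: load  L1  bus=[BusRd]  L1: P0=O P1=S  mem[L1]=20

state = I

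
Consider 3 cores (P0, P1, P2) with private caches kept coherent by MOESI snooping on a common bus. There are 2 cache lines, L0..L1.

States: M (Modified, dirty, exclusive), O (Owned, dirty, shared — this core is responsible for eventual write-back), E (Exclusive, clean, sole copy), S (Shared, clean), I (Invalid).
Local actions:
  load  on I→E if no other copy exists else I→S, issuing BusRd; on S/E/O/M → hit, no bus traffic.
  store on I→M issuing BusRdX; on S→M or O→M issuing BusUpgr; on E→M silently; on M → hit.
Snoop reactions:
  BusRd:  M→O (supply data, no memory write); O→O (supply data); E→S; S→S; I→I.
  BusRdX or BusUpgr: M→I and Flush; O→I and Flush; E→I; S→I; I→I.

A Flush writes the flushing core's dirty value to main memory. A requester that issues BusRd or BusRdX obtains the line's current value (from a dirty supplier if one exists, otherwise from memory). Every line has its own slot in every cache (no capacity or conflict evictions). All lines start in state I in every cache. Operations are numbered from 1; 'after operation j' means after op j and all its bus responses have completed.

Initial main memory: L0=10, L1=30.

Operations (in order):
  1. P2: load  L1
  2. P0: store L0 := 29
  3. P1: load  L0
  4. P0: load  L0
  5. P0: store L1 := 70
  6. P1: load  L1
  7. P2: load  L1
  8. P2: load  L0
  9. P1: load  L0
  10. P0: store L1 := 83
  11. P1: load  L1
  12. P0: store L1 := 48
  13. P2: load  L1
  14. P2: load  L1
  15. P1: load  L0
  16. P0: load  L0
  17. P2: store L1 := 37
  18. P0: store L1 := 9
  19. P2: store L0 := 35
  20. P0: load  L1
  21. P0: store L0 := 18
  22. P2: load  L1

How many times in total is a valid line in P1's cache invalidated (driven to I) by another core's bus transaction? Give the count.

invalidations = 3

step 1: P2: load  L1  ⟶  IIE  (L1)  txn=BusRd  M[L1]=30
step 2: P0: store L0 := 29  ⟶  MII  (L0)  txn=BusRdX  M[L0]=10
step 3: P1: load  L0  ⟶  OSI  (L0)  txn=BusRd  M[L0]=10
step 4: P0: load  L0  ⟶  OSI  (L0)  txn=∅  M[L0]=10
step 5: P0: store L1 := 70  ⟶  MII  (L1)  txn=BusRdX  M[L1]=30
step 6: P1: load  L1  ⟶  OSI  (L1)  txn=BusRd  M[L1]=30
step 7: P2: load  L1  ⟶  OSS  (L1)  txn=BusRd  M[L1]=30
step 8: P2: load  L0  ⟶  OSS  (L0)  txn=BusRd  M[L0]=10
step 9: P1: load  L0  ⟶  OSS  (L0)  txn=∅  M[L0]=10
step 10: P0: store L1 := 83  ⟶  MII  (L1)  txn=BusUpgr  M[L1]=30
step 11: P1: load  L1  ⟶  OSI  (L1)  txn=BusRd  M[L1]=30
step 12: P0: store L1 := 48  ⟶  MII  (L1)  txn=BusUpgr  M[L1]=30
step 13: P2: load  L1  ⟶  OIS  (L1)  txn=BusRd  M[L1]=30
step 14: P2: load  L1  ⟶  OIS  (L1)  txn=∅  M[L1]=30
step 15: P1: load  L0  ⟶  OSS  (L0)  txn=∅  M[L0]=10
step 16: P0: load  L0  ⟶  OSS  (L0)  txn=∅  M[L0]=10
step 17: P2: store L1 := 37  ⟶  IIM  (L1)  txn=BusUpgr+Flush  M[L1]=48
step 18: P0: store L1 := 9  ⟶  MII  (L1)  txn=BusRdX+Flush  M[L1]=37
step 19: P2: store L0 := 35  ⟶  IIM  (L0)  txn=BusUpgr+Flush  M[L0]=29
step 20: P0: load  L1  ⟶  MII  (L1)  txn=∅  M[L1]=37
step 21: P0: store L0 := 18  ⟶  MII  (L0)  txn=BusRdX+Flush  M[L0]=35
step 22: P2: load  L1  ⟶  OIS  (L1)  txn=BusRd  M[L1]=37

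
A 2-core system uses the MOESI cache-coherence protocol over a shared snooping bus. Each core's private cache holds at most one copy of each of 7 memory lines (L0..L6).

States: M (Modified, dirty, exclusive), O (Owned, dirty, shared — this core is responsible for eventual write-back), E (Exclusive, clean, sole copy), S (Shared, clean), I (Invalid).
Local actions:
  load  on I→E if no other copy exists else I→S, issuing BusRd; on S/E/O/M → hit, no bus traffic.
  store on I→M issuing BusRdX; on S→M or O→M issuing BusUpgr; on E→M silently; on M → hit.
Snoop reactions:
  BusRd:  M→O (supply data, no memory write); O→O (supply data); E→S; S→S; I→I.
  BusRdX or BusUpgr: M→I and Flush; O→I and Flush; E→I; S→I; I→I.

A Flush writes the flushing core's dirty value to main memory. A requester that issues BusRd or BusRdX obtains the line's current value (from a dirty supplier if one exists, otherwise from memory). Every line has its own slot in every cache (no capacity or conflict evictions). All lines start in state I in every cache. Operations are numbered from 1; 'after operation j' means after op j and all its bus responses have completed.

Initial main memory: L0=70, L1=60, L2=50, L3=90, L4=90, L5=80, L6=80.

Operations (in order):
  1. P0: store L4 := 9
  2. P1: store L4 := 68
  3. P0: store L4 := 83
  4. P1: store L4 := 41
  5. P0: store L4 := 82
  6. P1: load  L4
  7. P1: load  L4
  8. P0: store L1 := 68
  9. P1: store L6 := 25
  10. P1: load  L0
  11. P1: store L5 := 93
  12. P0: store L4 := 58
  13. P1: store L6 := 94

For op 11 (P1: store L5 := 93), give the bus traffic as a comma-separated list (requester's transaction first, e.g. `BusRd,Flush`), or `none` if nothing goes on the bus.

bus = BusRdX

1. P0: store L4 := 9  bus=[BusRdX]  L4: P0=M P1=I  mem[L4]=90
2. P1: store L4 := 68  bus=[BusRdX,Flush]  L4: P0=I P1=M  mem[L4]=9
3. P0: store L4 := 83  bus=[BusRdX,Flush]  L4: P0=M P1=I  mem[L4]=68
4. P1: store L4 := 41  bus=[BusRdX,Flush]  L4: P0=I P1=M  mem[L4]=83
5. P0: store L4 := 82  bus=[BusRdX,Flush]  L4: P0=M P1=I  mem[L4]=41
6. P1: load  L4  bus=[BusRd]  L4: P0=O P1=S  mem[L4]=41
7. P1: load  L4  bus=[-]  L4: P0=O P1=S  mem[L4]=41
8. P0: store L1 := 68  bus=[BusRdX]  L1: P0=M P1=I  mem[L1]=60
9. P1: store L6 := 25  bus=[BusRdX]  L6: P0=I P1=M  mem[L6]=80
10. P1: load  L0  bus=[BusRd]  L0: P0=I P1=E  mem[L0]=70
11. P1: store L5 := 93  bus=[BusRdX]  L5: P0=I P1=M  mem[L5]=80
12. P0: store L4 := 58  bus=[BusUpgr]  L4: P0=M P1=I  mem[L4]=41
13. P1: store L6 := 94  bus=[-]  L6: P0=I P1=M  mem[L6]=80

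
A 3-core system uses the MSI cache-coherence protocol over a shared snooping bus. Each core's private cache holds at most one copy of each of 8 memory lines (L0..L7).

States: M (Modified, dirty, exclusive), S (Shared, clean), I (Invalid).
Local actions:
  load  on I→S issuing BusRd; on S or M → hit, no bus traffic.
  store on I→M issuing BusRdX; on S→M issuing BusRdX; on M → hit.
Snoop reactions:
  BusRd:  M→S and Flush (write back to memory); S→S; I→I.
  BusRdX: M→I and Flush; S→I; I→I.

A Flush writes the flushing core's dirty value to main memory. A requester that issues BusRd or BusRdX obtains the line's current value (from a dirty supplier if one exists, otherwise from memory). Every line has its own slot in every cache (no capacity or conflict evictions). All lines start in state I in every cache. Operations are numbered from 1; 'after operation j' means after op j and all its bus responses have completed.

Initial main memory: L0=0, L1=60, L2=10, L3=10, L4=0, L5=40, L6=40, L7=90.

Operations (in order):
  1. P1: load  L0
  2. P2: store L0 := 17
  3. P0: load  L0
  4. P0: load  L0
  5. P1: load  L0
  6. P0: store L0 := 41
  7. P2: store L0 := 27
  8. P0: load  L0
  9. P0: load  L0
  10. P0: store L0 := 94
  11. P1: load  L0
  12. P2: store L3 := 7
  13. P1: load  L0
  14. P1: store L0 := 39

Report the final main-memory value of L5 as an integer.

memory[L5] = 40

1. P1: load  L0  bus=[BusRd]  L0: P0=I P1=S P2=I  mem[L0]=0
2. P2: store L0 := 17  bus=[BusRdX]  L0: P0=I P1=I P2=M  mem[L0]=0
3. P0: load  L0  bus=[BusRd,Flush]  L0: P0=S P1=I P2=S  mem[L0]=17
4. P0: load  L0  bus=[-]  L0: P0=S P1=I P2=S  mem[L0]=17
5. P1: load  L0  bus=[BusRd]  L0: P0=S P1=S P2=S  mem[L0]=17
6. P0: store L0 := 41  bus=[BusRdX]  L0: P0=M P1=I P2=I  mem[L0]=17
7. P2: store L0 := 27  bus=[BusRdX,Flush]  L0: P0=I P1=I P2=M  mem[L0]=41
8. P0: load  L0  bus=[BusRd,Flush]  L0: P0=S P1=I P2=S  mem[L0]=27
9. P0: load  L0  bus=[-]  L0: P0=S P1=I P2=S  mem[L0]=27
10. P0: store L0 := 94  bus=[BusRdX]  L0: P0=M P1=I P2=I  mem[L0]=27
11. P1: load  L0  bus=[BusRd,Flush]  L0: P0=S P1=S P2=I  mem[L0]=94
12. P2: store L3 := 7  bus=[BusRdX]  L3: P0=I P1=I P2=M  mem[L3]=10
13. P1: load  L0  bus=[-]  L0: P0=S P1=S P2=I  mem[L0]=94
14. P1: store L0 := 39  bus=[BusRdX]  L0: P0=I P1=M P2=I  mem[L0]=94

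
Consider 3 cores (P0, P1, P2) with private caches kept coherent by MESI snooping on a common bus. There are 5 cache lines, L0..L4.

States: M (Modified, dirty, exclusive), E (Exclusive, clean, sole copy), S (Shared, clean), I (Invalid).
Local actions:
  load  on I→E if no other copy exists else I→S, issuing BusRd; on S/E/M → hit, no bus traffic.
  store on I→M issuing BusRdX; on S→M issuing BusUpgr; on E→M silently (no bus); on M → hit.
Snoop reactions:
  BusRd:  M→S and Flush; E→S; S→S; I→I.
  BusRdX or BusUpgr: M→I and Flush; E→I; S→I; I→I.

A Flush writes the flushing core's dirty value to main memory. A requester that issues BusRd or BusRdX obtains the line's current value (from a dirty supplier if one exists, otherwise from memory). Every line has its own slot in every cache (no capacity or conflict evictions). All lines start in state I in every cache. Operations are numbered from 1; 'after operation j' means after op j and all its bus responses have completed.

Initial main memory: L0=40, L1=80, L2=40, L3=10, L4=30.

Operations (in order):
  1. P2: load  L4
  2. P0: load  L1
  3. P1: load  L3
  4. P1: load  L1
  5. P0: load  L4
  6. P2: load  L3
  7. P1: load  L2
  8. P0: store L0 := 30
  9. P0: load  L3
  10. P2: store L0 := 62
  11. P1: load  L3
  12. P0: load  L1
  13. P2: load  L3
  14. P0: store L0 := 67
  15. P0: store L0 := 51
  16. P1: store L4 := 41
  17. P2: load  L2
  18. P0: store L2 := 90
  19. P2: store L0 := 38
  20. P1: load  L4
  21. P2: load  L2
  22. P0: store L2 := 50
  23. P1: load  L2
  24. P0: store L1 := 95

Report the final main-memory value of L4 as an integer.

memory[L4] = 30

[1] P2: load  L4 | P0:I, P1:I, P2:E(30) | bus: BusRd
[2] P0: load  L1 | P0:E(80), P1:I, P2:I | bus: BusRd
[3] P1: load  L3 | P0:I, P1:E(10), P2:I | bus: BusRd
[4] P1: load  L1 | P0:S(80), P1:S(80), P2:I | bus: BusRd
[5] P0: load  L4 | P0:S(30), P1:I, P2:S(30) | bus: BusRd
[6] P2: load  L3 | P0:I, P1:S(10), P2:S(10) | bus: BusRd
[7] P1: load  L2 | P0:I, P1:E(40), P2:I | bus: BusRd
[8] P0: store L0 := 30 | P0:M(30), P1:I, P2:I | bus: BusRdX
[9] P0: load  L3 | P0:S(10), P1:S(10), P2:S(10) | bus: BusRd
[10] P2: store L0 := 62 | P0:I, P1:I, P2:M(62) | bus: BusRdX,Flush
[11] P1: load  L3 | P0:S(10), P1:S(10), P2:S(10) | bus: none
[12] P0: load  L1 | P0:S(80), P1:S(80), P2:I | bus: none
[13] P2: load  L3 | P0:S(10), P1:S(10), P2:S(10) | bus: none
[14] P0: store L0 := 67 | P0:M(67), P1:I, P2:I | bus: BusRdX,Flush
[15] P0: store L0 := 51 | P0:M(51), P1:I, P2:I | bus: none
[16] P1: store L4 := 41 | P0:I, P1:M(41), P2:I | bus: BusRdX
[17] P2: load  L2 | P0:I, P1:S(40), P2:S(40) | bus: BusRd
[18] P0: store L2 := 90 | P0:M(90), P1:I, P2:I | bus: BusRdX
[19] P2: store L0 := 38 | P0:I, P1:I, P2:M(38) | bus: BusRdX,Flush
[20] P1: load  L4 | P0:I, P1:M(41), P2:I | bus: none
[21] P2: load  L2 | P0:S(90), P1:I, P2:S(90) | bus: BusRd,Flush
[22] P0: store L2 := 50 | P0:M(50), P1:I, P2:I | bus: BusUpgr
[23] P1: load  L2 | P0:S(50), P1:S(50), P2:I | bus: BusRd,Flush
[24] P0: store L1 := 95 | P0:M(95), P1:I, P2:I | bus: BusUpgr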